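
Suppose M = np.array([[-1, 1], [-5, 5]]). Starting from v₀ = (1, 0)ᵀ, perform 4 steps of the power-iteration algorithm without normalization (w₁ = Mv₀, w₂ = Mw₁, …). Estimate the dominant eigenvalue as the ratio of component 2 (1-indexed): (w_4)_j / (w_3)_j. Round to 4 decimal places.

λ ≈ 4.0000

w1 = Mv₀ = ((-1)·1 + 1·0; (-5)·1 + 5·0) = (-1, -5)
w2 = Mw1 = ((-1)·(-1) + 1·(-5); (-5)·(-1) + 5·(-5)) = (-4, -20)
w3 = Mw2 = (-16, -80)
w4 = Mw3 = (-64, -320)
Ratio at component: -320 / -80 = 4.0000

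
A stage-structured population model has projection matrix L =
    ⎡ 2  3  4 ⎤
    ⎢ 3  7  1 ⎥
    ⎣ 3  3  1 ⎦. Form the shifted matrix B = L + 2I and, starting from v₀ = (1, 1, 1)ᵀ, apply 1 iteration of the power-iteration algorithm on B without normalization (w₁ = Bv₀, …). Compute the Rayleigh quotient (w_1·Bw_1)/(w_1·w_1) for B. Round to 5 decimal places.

B = L + 2I has rows (4, 3, 4); (3, 9, 1); (3, 3, 3)
w1 = Bv₀ = (11, 13, 9)
Bw1 = (119, 159, 99)
w1·Bw1 = 4267; w1·w1 = 371; μ ≈ 4267/371 = 11.50135

μ ≈ 11.50135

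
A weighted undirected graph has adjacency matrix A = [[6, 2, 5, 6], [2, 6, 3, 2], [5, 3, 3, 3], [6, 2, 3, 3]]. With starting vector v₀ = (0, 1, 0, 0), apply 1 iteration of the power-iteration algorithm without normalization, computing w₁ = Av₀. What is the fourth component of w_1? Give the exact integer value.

2

w1 = Av₀ = (2, 6, 3, 2)
The requested component of w1 is 2.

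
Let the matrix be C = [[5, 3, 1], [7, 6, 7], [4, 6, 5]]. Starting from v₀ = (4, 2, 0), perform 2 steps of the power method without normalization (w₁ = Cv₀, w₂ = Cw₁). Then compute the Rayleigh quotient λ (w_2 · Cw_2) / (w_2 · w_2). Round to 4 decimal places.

14.6057

w1 = Cv₀ = (5·4 + 3·2 + 1·0; 7·4 + 6·2 + 7·0; 4·4 + 6·2 + 5·0) = (26, 40, 28)
w2 = Cw1 = (5·26 + 3·40 + 1·28; 7·26 + 6·40 + 7·28; 4·26 + 6·40 + 5·28) = (278, 618, 484)
Cw2 = (3728, 9042, 7240)
w2·Cw2 = 278·3728 + 618·9042 + 484·7240 = 10128500; w2·w2 = 278·278 + 618·618 + 484·484 = 693464
λ ≈ 10128500/693464 = 14.6057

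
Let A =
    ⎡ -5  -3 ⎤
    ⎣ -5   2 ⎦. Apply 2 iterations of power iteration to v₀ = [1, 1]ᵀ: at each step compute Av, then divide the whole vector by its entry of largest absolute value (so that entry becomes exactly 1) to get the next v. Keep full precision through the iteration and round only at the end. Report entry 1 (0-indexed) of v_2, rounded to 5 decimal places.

Av0 = (-8.000000, -3.000000); divide by -8.000000 → v1 = (1.000000, 0.375000)
Av1 = (-6.125000, -4.250000); divide by -6.125000 → v2 = (1.000000, 0.693878)
Requested entry of v2: 34/49 = 0.69388

0.69388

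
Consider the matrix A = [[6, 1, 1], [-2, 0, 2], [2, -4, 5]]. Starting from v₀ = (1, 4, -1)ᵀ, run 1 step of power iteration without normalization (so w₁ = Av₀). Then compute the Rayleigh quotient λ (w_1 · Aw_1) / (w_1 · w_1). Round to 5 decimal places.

w1 = Av₀ = (6·1 + 1·4 + 1·(-1); (-2)·1 + 0·4 + 2·(-1); 2·1 + (-4)·4 + 5·(-1)) = (9, -4, -19)
Aw1 = (31, -56, -61)
w1·Aw1 = 9·31 + (-4)·(-56) + (-19)·(-61) = 1662; w1·w1 = 9·9 + (-4)·(-4) + (-19)·(-19) = 458
λ ≈ 1662/458 = 3.62882

λ ≈ 3.62882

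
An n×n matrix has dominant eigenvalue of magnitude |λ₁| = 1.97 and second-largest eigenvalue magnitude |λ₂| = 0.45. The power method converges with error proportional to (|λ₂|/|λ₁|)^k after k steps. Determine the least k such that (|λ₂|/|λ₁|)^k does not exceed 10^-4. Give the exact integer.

7

|λ₂/λ₁| = 0.45/1.97 = 0.22843
Need k ≥ ln(10^-4) / ln(0.22843) = -9.2103 / -1.4765 ≈ 6.238
Smallest integer k satisfying the bound: 7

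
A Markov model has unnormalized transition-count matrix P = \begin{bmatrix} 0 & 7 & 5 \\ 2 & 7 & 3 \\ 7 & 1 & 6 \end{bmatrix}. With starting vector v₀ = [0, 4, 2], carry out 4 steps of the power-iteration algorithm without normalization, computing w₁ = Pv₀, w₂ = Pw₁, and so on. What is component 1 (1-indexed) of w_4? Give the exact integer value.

55326

w1 = Pv₀ = (38, 34, 16)
w2 = Pw1 = (318, 362, 396)
w3 = Pw2 = (4514, 4358, 4964)
w4 = Pw3 = (55326, 54426, 65740)
The requested component of w4 is 55326.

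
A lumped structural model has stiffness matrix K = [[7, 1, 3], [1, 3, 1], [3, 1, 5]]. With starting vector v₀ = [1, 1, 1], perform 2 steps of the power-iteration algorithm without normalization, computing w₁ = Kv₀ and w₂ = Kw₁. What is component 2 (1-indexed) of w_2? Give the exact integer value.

w1 = Kv₀ = (11, 5, 9)
w2 = Kw1 = (109, 35, 83)
The requested component of w2 is 35.

35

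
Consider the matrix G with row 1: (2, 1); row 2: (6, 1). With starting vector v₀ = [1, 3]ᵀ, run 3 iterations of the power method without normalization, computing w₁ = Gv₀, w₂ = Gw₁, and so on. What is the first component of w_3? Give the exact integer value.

w1 = Gv₀ = (2·1 + 1·3; 6·1 + 1·3) = (5, 9)
w2 = Gw1 = (2·5 + 1·9; 6·5 + 1·9) = (19, 39)
w3 = Gw2 = (77, 153)
The requested component of w3 is 77.

77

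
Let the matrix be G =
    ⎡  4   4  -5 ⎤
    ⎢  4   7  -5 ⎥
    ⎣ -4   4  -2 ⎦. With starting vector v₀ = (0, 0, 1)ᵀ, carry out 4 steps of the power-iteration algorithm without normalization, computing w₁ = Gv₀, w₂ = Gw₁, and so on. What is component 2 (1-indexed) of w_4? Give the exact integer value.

w1 = Gv₀ = (-5, -5, -2)
w2 = Gw1 = (-30, -45, 4)
w3 = Gw2 = (-320, -455, -68)
w4 = Gw3 = (-2760, -4125, -404)
The requested component of w4 is -4125.

-4125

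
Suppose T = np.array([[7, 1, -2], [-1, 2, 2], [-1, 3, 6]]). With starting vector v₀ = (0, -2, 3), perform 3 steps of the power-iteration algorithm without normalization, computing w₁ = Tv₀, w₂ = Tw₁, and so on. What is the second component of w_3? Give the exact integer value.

w1 = Tv₀ = (7·0 + 1·(-2) + (-2)·3; (-1)·0 + 2·(-2) + 2·3; (-1)·0 + 3·(-2) + 6·3) = (-8, 2, 12)
w2 = Tw1 = (7·(-8) + 1·2 + (-2)·12; (-1)·(-8) + 2·2 + 2·12; (-1)·(-8) + 3·2 + 6·12) = (-78, 36, 86)
w3 = Tw2 = (-682, 322, 702)
The requested component of w3 is 322.

322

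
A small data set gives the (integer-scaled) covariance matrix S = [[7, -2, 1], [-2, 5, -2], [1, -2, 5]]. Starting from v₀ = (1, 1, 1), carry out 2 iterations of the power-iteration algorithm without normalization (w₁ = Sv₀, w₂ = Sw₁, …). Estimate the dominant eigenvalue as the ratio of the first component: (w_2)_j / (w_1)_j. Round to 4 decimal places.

λ ≈ 7.3333

w1 = Sv₀ = (6, 1, 4)
w2 = Sw1 = (44, -15, 24)
Ratio at component: 44 / 6 = 7.3333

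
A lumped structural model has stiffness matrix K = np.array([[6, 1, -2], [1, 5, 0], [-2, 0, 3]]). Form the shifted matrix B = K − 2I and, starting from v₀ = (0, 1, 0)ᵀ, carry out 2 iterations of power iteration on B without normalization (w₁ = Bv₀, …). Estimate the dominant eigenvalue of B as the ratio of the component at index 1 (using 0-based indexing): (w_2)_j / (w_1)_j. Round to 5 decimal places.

B = K − 2I has rows (4, 1, -2); (1, 3, 0); (-2, 0, 1)
w1 = Bv₀ = (4·0 + 1·1 + (-2)·0; 1·0 + 3·1 + 0·0; (-2)·0 + 0·1 + 1·0) = (1, 3, 0)
w2 = Bw1 = (4·1 + 1·3 + (-2)·0; 1·1 + 3·3 + 0·0; (-2)·1 + 0·3 + 1·0) = (7, 10, -2)
Ratio: 10/3 = 3.33333

3.33333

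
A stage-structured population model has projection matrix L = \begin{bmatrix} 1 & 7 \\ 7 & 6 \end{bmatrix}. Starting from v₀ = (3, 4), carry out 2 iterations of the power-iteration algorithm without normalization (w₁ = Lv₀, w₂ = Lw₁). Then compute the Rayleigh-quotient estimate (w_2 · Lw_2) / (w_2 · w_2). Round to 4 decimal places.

λ ≈ 10.9328

w1 = Lv₀ = (1·3 + 7·4; 7·3 + 6·4) = (31, 45)
w2 = Lw1 = (1·31 + 7·45; 7·31 + 6·45) = (346, 487)
Lw2 = (3755, 5344)
w2·Lw2 = 346·3755 + 487·5344 = 3901758; w2·w2 = 346·346 + 487·487 = 356885
λ ≈ 3901758/356885 = 10.9328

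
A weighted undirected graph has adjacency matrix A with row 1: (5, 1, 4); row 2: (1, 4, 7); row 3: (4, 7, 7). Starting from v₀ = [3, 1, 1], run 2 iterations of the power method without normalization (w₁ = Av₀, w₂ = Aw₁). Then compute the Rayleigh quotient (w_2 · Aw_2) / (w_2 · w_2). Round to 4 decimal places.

w1 = Av₀ = (5·3 + 1·1 + 4·1; 1·3 + 4·1 + 7·1; 4·3 + 7·1 + 7·1) = (20, 14, 26)
w2 = Aw1 = (5·20 + 1·14 + 4·26; 1·20 + 4·14 + 7·26; 4·20 + 7·14 + 7·26) = (218, 258, 360)
Aw2 = (2788, 3770, 5198)
w2·Aw2 = 218·2788 + 258·3770 + 360·5198 = 3451724; w2·w2 = 218·218 + 258·258 + 360·360 = 243688
λ ≈ 3451724/243688 = 14.1645

14.1645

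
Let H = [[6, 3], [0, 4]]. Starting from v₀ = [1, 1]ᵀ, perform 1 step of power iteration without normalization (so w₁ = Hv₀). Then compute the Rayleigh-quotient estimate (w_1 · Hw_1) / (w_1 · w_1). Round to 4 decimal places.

w1 = Hv₀ = (9, 4)
Hw1 = (66, 16)
w1·Hw1 = 9·66 + 4·16 = 658; w1·w1 = 9·9 + 4·4 = 97
λ ≈ 658/97 = 6.7835

6.7835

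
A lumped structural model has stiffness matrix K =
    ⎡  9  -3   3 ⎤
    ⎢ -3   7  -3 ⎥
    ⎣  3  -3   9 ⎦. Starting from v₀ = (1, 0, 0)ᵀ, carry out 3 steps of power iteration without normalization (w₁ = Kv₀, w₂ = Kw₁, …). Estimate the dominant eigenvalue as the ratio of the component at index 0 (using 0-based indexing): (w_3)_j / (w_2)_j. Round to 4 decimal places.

λ ≈ 12.6364

w1 = Kv₀ = (9, -3, 3)
w2 = Kw1 = (99, -57, 63)
w3 = Kw2 = (1251, -885, 1035)
Ratio at component: 1251 / 99 = 12.6364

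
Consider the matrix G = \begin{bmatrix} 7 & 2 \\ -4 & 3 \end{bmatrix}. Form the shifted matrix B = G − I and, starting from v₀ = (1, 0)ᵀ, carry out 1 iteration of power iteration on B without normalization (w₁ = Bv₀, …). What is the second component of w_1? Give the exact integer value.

-4

B = G − I has rows (6, 2); (-4, 2)
w1 = Bv₀ = (6·1 + 2·0; (-4)·1 + 2·0) = (6, -4)
Requested component of w1: -4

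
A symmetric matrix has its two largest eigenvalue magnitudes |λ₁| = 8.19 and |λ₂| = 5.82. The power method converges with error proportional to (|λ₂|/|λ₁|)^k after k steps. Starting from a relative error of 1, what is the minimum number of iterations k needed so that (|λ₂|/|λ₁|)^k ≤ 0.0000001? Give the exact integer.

|λ₂/λ₁| = 5.82/8.19 = 0.71062
Need k ≥ ln(0.0000001) / ln(0.71062) = -16.1181 / -0.3416 ≈ 47.182
Smallest integer k satisfying the bound: 48

48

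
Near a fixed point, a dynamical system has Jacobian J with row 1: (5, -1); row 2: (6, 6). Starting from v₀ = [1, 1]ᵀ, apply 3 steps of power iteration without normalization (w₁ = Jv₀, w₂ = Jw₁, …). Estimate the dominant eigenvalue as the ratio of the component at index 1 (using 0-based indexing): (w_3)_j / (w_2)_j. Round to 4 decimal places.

λ ≈ 6.5000

w1 = Jv₀ = (4, 12)
w2 = Jw1 = (8, 96)
w3 = Jw2 = (-56, 624)
Ratio at component: 624 / 96 = 6.5000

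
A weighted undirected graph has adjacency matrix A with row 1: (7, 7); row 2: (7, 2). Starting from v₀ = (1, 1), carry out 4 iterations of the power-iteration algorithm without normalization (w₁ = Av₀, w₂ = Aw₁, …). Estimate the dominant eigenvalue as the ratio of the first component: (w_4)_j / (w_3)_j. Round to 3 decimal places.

11.906

w1 = Av₀ = (14, 9)
w2 = Aw1 = (161, 116)
w3 = Aw2 = (1939, 1359)
w4 = Aw3 = (23086, 16291)
Ratio at component: 23086 / 1939 = 11.906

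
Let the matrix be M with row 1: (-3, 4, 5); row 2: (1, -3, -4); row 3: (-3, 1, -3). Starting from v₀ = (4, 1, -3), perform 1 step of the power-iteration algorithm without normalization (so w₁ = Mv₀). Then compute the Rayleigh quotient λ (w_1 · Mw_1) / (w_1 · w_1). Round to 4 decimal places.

-4.8875

w1 = Mv₀ = ((-3)·4 + 4·1 + 5·(-3); 1·4 + (-3)·1 + (-4)·(-3); (-3)·4 + 1·1 + (-3)·(-3)) = (-23, 13, -2)
Mw1 = (111, -54, 88)
w1·Mw1 = (-23)·111 + 13·(-54) + (-2)·88 = -3431; w1·w1 = (-23)·(-23) + 13·13 + (-2)·(-2) = 702
λ ≈ -3431/702 = -4.8875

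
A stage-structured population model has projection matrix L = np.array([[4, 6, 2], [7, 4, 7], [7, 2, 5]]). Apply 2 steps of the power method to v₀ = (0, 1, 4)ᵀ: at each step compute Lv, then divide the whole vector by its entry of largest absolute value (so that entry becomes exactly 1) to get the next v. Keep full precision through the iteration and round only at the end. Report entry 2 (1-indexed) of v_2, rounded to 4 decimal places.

Lv0 = (14.00000, 32.00000, 22.00000); divide by 32.00000 → v1 = (0.43750, 1.00000, 0.68750)
Lv1 = (9.12500, 11.87500, 8.50000); divide by 11.87500 → v2 = (0.76842, 1.00000, 0.71579)
Requested entry of v2: 380/380 = 1.0000

1.0000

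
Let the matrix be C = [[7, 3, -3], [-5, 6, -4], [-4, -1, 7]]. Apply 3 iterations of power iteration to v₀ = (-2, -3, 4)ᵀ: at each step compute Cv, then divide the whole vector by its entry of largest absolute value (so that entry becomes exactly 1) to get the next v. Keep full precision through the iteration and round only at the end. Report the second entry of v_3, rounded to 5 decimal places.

Cv0 = (-35.000000, -24.000000, 39.000000); divide by 39.000000 → v1 = (-0.897436, -0.615385, 1.000000)
Cv1 = (-11.128205, -3.205128, 11.205128); divide by 11.205128 → v2 = (-0.993135, -0.286041, 1.000000)
Cv2 = (-10.810069, -0.750572, 11.258581); divide by 11.258581 → v3 = (-0.960163, -0.066667, 1.000000)
Requested entry of v3: -328/4920 = -0.06667

-0.06667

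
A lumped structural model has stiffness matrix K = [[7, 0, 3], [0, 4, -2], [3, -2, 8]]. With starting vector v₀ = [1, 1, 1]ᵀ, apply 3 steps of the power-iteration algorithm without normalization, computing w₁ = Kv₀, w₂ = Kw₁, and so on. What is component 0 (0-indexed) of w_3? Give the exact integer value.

973

w1 = Kv₀ = (7·1 + 0·1 + 3·1; 0·1 + 4·1 + (-2)·1; 3·1 + (-2)·1 + 8·1) = (10, 2, 9)
w2 = Kw1 = (7·10 + 0·2 + 3·9; 0·10 + 4·2 + (-2)·9; 3·10 + (-2)·2 + 8·9) = (97, -10, 98)
w3 = Kw2 = (973, -236, 1095)
The requested component of w3 is 973.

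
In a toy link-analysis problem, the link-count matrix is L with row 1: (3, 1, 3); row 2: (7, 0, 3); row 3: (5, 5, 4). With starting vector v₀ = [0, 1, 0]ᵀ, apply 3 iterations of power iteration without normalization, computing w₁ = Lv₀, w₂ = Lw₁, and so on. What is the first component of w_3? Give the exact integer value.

w1 = Lv₀ = (3·0 + 1·1 + 3·0; 7·0 + 0·1 + 3·0; 5·0 + 5·1 + 4·0) = (1, 0, 5)
w2 = Lw1 = (3·1 + 1·0 + 3·5; 7·1 + 0·0 + 3·5; 5·1 + 5·0 + 4·5) = (18, 22, 25)
w3 = Lw2 = (151, 201, 300)
The requested component of w3 is 151.

151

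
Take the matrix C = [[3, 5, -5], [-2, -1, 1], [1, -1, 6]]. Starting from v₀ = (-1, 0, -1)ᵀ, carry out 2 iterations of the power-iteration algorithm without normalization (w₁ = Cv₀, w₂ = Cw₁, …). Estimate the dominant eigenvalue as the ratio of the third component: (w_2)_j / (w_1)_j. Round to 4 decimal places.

λ ≈ 5.8571

w1 = Cv₀ = (2, 1, -7)
w2 = Cw1 = (46, -12, -41)
Ratio at component: -41 / -7 = 5.8571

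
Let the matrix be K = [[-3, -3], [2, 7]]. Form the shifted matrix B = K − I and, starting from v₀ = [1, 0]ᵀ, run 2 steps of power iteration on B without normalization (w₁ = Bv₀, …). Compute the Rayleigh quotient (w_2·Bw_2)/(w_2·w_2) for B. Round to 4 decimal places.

B = K − I has rows (-4, -3); (2, 6)
w1 = Bv₀ = ((-4)·1 + (-3)·0; 2·1 + 6·0) = (-4, 2)
w2 = Bw1 = ((-4)·(-4) + (-3)·2; 2·(-4) + 6·2) = (10, 4)
Bw2 = (-52, 44)
w2·Bw2 = -344; w2·w2 = 116; μ ≈ -344/116 = -2.9655

-2.9655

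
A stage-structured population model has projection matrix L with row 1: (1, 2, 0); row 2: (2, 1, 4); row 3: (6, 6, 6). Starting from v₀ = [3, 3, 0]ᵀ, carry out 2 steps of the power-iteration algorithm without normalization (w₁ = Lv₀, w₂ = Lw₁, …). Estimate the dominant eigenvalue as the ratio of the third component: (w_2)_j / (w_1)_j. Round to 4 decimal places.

9.0000

w1 = Lv₀ = (9, 9, 36)
w2 = Lw1 = (27, 171, 324)
Ratio at component: 324 / 36 = 9.0000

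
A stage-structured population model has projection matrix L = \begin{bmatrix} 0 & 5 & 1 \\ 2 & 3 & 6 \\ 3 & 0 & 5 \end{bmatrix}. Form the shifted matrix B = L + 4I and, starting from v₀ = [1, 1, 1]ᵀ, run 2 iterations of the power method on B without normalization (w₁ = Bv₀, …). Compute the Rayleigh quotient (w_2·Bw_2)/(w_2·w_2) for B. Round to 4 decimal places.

12.3804

B = L + 4I has rows (4, 5, 1); (2, 7, 6); (3, 0, 9)
w1 = Bv₀ = (10, 15, 12)
w2 = Bw1 = (127, 197, 138)
Bw2 = (1631, 2461, 1623)
w2·Bw2 = 915928; w2·w2 = 73982; μ ≈ 915928/73982 = 12.3804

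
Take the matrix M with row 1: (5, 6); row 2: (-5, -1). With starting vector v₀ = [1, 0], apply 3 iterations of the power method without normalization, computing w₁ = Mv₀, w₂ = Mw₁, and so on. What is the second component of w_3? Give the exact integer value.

45

w1 = Mv₀ = (5·1 + 6·0; (-5)·1 + (-1)·0) = (5, -5)
w2 = Mw1 = (5·5 + 6·(-5); (-5)·5 + (-1)·(-5)) = (-5, -20)
w3 = Mw2 = (-145, 45)
The requested component of w3 is 45.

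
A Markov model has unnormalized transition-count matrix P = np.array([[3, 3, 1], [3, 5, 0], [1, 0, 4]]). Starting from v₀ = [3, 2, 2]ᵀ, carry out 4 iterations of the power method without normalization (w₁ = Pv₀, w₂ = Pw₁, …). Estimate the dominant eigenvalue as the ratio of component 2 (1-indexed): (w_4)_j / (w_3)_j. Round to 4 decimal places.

λ ≈ 7.3625

w1 = Pv₀ = (17, 19, 11)
w2 = Pw1 = (119, 146, 61)
w3 = Pw2 = (856, 1087, 363)
w4 = Pw3 = (6192, 8003, 2308)
Ratio at component: 8003 / 1087 = 7.3625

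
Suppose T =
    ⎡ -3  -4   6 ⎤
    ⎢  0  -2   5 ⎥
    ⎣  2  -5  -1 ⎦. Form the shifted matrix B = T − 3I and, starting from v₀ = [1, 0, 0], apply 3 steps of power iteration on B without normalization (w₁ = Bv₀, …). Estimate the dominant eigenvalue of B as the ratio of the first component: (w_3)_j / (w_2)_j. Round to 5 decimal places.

B = T − 3I has rows (-6, -4, 6); (0, -5, 5); (2, -5, -4)
w1 = Bv₀ = ((-6)·1 + (-4)·0 + 6·0; 0·1 + (-5)·0 + 5·0; 2·1 + (-5)·0 + (-4)·0) = (-6, 0, 2)
w2 = Bw1 = ((-6)·(-6) + (-4)·0 + 6·2; 0·(-6) + (-5)·0 + 5·2; 2·(-6) + (-5)·0 + (-4)·2) = (48, 10, -20)
w3 = Bw2 = (-448, -150, 126)
Ratio: -448/48 = -9.33333

μ ≈ -9.33333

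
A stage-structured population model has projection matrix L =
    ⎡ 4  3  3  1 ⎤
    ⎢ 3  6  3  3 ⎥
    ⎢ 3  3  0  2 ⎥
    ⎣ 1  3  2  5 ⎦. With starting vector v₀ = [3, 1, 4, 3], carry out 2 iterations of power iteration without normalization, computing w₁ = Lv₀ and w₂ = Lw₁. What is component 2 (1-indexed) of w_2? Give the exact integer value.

w1 = Lv₀ = (30, 36, 18, 29)
w2 = Lw1 = (311, 447, 256, 319)
The requested component of w2 is 447.

447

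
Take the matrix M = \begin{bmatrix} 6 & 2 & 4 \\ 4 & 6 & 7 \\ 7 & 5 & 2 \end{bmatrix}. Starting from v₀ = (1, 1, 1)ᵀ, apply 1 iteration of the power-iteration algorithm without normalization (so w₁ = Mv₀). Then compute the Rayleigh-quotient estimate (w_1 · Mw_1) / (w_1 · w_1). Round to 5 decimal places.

w1 = Mv₀ = (12, 17, 14)
Mw1 = (162, 248, 197)
w1·Mw1 = 12·162 + 17·248 + 14·197 = 8918; w1·w1 = 12·12 + 17·17 + 14·14 = 629
λ ≈ 8918/629 = 14.17806

14.17806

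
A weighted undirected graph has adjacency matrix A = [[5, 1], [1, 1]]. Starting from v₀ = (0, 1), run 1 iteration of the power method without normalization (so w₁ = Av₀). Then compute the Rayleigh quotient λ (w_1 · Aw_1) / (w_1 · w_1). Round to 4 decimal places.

4.0000

w1 = Av₀ = (5·0 + 1·1; 1·0 + 1·1) = (1, 1)
Aw1 = (6, 2)
w1·Aw1 = 1·6 + 1·2 = 8; w1·w1 = 1·1 + 1·1 = 2
λ ≈ 8/2 = 4.0000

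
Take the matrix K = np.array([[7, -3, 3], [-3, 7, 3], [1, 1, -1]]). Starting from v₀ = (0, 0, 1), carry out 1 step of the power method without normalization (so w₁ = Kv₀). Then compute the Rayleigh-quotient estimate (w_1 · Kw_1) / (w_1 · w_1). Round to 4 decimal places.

w1 = Kv₀ = (3, 3, -1)
Kw1 = (9, 9, 7)
w1·Kw1 = 3·9 + 3·9 + (-1)·7 = 47; w1·w1 = 3·3 + 3·3 + (-1)·(-1) = 19
λ ≈ 47/19 = 2.4737

λ ≈ 2.4737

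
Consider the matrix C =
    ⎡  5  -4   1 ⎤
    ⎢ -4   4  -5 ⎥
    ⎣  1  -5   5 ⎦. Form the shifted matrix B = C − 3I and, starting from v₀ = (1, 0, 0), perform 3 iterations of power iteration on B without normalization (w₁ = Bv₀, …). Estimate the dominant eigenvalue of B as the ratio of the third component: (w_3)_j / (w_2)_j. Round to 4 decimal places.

6.4167

B = C − 3I has rows (2, -4, 1); (-4, 1, -5); (1, -5, 2)
w1 = Bv₀ = (2·1 + (-4)·0 + 1·0; (-4)·1 + 1·0 + (-5)·0; 1·1 + (-5)·0 + 2·0) = (2, -4, 1)
w2 = Bw1 = (2·2 + (-4)·(-4) + 1·1; (-4)·2 + 1·(-4) + (-5)·1; 1·2 + (-5)·(-4) + 2·1) = (21, -17, 24)
w3 = Bw2 = (134, -221, 154)
Ratio: 154/24 = 6.4167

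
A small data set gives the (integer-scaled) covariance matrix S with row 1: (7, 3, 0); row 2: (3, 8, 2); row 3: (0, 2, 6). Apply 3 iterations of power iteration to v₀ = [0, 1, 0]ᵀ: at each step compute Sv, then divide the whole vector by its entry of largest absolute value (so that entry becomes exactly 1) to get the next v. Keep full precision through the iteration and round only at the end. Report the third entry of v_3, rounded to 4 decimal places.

Sv0 = (3.00000, 8.00000, 2.00000); divide by 8.00000 → v1 = (0.37500, 1.00000, 0.25000)
Sv1 = (5.62500, 9.62500, 3.50000); divide by 9.62500 → v2 = (0.58442, 1.00000, 0.36364)
Sv2 = (7.09091, 10.48052, 4.18182); divide by 10.48052 → v3 = (0.67658, 1.00000, 0.39901)
Requested entry of v3: 322/807 = 0.3990

0.3990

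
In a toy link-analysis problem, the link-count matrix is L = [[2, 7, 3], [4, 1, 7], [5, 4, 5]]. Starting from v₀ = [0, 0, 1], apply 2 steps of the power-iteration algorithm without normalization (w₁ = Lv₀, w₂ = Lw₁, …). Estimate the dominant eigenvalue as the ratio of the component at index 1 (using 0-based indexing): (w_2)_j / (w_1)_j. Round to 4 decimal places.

w1 = Lv₀ = (2·0 + 7·0 + 3·1; 4·0 + 1·0 + 7·1; 5·0 + 4·0 + 5·1) = (3, 7, 5)
w2 = Lw1 = (2·3 + 7·7 + 3·5; 4·3 + 1·7 + 7·5; 5·3 + 4·7 + 5·5) = (70, 54, 68)
Ratio at component: 54 / 7 = 7.7143

λ ≈ 7.7143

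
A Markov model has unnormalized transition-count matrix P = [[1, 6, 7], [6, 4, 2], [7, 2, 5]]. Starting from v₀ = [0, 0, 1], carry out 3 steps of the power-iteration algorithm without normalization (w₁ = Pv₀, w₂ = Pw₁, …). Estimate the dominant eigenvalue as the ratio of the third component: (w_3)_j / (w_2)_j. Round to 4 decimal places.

11.3846

w1 = Pv₀ = (1·0 + 6·0 + 7·1; 6·0 + 4·0 + 2·1; 7·0 + 2·0 + 5·1) = (7, 2, 5)
w2 = Pw1 = (1·7 + 6·2 + 7·5; 6·7 + 4·2 + 2·5; 7·7 + 2·2 + 5·5) = (54, 60, 78)
w3 = Pw2 = (960, 720, 888)
Ratio at component: 888 / 78 = 11.3846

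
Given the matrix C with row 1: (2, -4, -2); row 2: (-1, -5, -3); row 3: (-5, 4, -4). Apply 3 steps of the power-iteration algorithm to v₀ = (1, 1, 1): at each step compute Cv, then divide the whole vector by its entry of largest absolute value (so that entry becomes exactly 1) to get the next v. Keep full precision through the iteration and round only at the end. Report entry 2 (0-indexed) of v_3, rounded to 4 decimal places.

Cv0 = (-4.00000, -9.00000, -5.00000); divide by -9.00000 → v1 = (0.44444, 1.00000, 0.55556)
Cv1 = (-4.22222, -7.11111, -0.44444); divide by -7.11111 → v2 = (0.59375, 1.00000, 0.06250)
Cv2 = (-2.93750, -5.78125, 0.78125); divide by -5.78125 → v3 = (0.50811, 1.00000, -0.13514)
Requested entry of v3: 50/-370 = -0.1351

-0.1351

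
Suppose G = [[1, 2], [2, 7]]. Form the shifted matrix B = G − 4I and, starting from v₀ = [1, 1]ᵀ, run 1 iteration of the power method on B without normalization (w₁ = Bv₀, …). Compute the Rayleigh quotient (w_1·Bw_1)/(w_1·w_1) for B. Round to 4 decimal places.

2.0000

B = G − 4I has rows (-3, 2); (2, 3)
w1 = Bv₀ = (-1, 5)
Bw1 = (13, 13)
w1·Bw1 = 52; w1·w1 = 26; μ ≈ 52/26 = 2.0000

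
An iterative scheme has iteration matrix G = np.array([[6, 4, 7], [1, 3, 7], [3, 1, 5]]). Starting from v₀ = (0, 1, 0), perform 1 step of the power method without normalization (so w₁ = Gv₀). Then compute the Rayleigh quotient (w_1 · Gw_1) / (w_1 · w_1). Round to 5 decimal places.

w1 = Gv₀ = (4, 3, 1)
Gw1 = (43, 20, 20)
w1·Gw1 = 4·43 + 3·20 + 1·20 = 252; w1·w1 = 4·4 + 3·3 + 1·1 = 26
λ ≈ 252/26 = 9.69231

9.69231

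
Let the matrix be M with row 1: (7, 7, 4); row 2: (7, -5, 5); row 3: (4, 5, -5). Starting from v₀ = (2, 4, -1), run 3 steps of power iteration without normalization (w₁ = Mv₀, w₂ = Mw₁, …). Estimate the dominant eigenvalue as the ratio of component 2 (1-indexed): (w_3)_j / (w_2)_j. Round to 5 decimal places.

w1 = Mv₀ = (38, -11, 33)
w2 = Mw1 = (321, 486, -68)
w3 = Mw2 = (5377, -523, 4054)
Ratio at component: -523 / 486 = -1.07613

λ ≈ -1.07613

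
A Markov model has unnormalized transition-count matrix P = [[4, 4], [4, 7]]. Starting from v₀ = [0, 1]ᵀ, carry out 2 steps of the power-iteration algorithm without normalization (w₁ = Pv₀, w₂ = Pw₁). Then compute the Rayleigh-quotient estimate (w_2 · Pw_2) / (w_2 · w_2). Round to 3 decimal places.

w1 = Pv₀ = (4, 7)
w2 = Pw1 = (44, 65)
Pw2 = (436, 631)
w2·Pw2 = 44·436 + 65·631 = 60199; w2·w2 = 44·44 + 65·65 = 6161
λ ≈ 60199/6161 = 9.771

9.771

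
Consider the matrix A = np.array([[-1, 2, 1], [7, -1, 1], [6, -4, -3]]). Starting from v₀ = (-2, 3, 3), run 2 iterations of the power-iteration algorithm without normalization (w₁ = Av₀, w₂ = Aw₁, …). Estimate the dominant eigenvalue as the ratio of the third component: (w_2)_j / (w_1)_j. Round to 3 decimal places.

-6.697

w1 = Av₀ = ((-1)·(-2) + 2·3 + 1·3; 7·(-2) + (-1)·3 + 1·3; 6·(-2) + (-4)·3 + (-3)·3) = (11, -14, -33)
w2 = Aw1 = ((-1)·11 + 2·(-14) + 1·(-33); 7·11 + (-1)·(-14) + 1·(-33); 6·11 + (-4)·(-14) + (-3)·(-33)) = (-72, 58, 221)
Ratio at component: 221 / -33 = -6.697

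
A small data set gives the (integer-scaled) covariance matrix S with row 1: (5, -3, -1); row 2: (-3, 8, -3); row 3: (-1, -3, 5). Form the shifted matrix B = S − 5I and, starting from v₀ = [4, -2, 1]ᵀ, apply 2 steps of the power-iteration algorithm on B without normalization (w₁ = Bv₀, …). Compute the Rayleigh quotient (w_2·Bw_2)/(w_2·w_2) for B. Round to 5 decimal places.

B = S − 5I has rows (0, -3, -1); (-3, 3, -3); (-1, -3, 0)
w1 = Bv₀ = (5, -21, 2)
w2 = Bw1 = (61, -84, 58)
Bw2 = (194, -609, 191)
w2·Bw2 = 74068; w2·w2 = 14141; μ ≈ 74068/14141 = 5.23782

5.23782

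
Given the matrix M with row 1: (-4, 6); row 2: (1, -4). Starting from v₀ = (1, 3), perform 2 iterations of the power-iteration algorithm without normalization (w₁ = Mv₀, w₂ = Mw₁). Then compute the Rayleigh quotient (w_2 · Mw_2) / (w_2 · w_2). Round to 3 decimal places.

w1 = Mv₀ = (14, -11)
w2 = Mw1 = (-122, 58)
Mw2 = (836, -354)
w2·Mw2 = (-122)·836 + 58·(-354) = -122524; w2·w2 = (-122)·(-122) + 58·58 = 18248
λ ≈ -122524/18248 = -6.714

-6.714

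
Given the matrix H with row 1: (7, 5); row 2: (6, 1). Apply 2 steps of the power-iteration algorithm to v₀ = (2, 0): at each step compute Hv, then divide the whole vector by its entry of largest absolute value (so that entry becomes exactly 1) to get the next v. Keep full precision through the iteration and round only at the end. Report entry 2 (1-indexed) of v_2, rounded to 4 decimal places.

0.6076

Hv0 = (14.00000, 12.00000); divide by 14.00000 → v1 = (1.00000, 0.85714)
Hv1 = (11.28571, 6.85714); divide by 11.28571 → v2 = (1.00000, 0.60759)
Requested entry of v2: 96/158 = 0.6076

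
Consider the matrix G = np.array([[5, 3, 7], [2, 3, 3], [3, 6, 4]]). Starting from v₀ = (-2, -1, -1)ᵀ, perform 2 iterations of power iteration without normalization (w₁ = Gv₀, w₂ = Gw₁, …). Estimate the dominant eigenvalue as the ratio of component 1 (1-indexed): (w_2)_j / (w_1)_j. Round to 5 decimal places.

λ ≈ 12.10000

w1 = Gv₀ = (5·(-2) + 3·(-1) + 7·(-1); 2·(-2) + 3·(-1) + 3·(-1); 3·(-2) + 6·(-1) + 4·(-1)) = (-20, -10, -16)
w2 = Gw1 = (5·(-20) + 3·(-10) + 7·(-16); 2·(-20) + 3·(-10) + 3·(-16); 3·(-20) + 6·(-10) + 4·(-16)) = (-242, -118, -184)
Ratio at component: -242 / -20 = 12.10000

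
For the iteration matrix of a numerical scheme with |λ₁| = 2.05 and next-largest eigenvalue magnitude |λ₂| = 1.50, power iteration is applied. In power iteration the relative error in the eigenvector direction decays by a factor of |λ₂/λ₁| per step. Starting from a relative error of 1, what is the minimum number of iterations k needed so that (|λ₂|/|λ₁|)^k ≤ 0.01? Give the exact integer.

15

|λ₂/λ₁| = 1.50/2.05 = 0.73171
Need k ≥ ln(0.01) / ln(0.73171) = -4.6052 / -0.3124 ≈ 14.742
Smallest integer k satisfying the bound: 15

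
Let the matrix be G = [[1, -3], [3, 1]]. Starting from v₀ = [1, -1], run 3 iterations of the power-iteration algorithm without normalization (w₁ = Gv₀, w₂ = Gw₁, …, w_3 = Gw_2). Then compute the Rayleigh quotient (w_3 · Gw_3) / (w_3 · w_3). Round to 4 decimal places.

w1 = Gv₀ = (4, 2)
w2 = Gw1 = (-2, 14)
w3 = Gw2 = (-44, 8)
Gw3 = (-68, -124)
w3·Gw3 = (-44)·(-68) + 8·(-124) = 2000; w3·w3 = (-44)·(-44) + 8·8 = 2000
λ ≈ 2000/2000 = 1.0000

λ ≈ 1.0000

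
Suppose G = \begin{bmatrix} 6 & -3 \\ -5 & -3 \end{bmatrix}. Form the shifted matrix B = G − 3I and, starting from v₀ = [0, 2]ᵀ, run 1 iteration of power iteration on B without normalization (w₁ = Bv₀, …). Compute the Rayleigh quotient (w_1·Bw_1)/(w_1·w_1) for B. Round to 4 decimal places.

μ ≈ -7.4000

B = G − 3I has rows (3, -3); (-5, -6)
w1 = Bv₀ = (-6, -12)
Bw1 = (18, 102)
w1·Bw1 = -1332; w1·w1 = 180; μ ≈ -1332/180 = -7.4000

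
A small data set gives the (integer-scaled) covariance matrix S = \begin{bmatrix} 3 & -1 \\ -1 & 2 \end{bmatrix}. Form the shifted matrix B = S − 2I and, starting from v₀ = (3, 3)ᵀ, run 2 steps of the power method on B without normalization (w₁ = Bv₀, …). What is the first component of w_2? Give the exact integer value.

B = S − 2I has rows (1, -1); (-1, 0)
w1 = Bv₀ = (1·3 + (-1)·3; (-1)·3 + 0·3) = (0, -3)
w2 = Bw1 = (1·0 + (-1)·(-3); (-1)·0 + 0·(-3)) = (3, 0)
Requested component of w2: 3

3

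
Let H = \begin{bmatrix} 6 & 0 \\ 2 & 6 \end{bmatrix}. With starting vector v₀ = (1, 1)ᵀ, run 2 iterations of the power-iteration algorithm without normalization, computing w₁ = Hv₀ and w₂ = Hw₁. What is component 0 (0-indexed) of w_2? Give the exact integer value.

w1 = Hv₀ = (6, 8)
w2 = Hw1 = (36, 60)
The requested component of w2 is 36.

36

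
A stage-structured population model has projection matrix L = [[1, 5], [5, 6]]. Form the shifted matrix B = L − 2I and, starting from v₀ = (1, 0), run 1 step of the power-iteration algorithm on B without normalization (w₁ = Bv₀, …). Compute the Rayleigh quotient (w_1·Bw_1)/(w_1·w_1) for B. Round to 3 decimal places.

1.885

B = L − 2I has rows (-1, 5); (5, 4)
w1 = Bv₀ = ((-1)·1 + 5·0; 5·1 + 4·0) = (-1, 5)
Bw1 = (26, 15)
w1·Bw1 = 49; w1·w1 = 26; μ ≈ 49/26 = 1.885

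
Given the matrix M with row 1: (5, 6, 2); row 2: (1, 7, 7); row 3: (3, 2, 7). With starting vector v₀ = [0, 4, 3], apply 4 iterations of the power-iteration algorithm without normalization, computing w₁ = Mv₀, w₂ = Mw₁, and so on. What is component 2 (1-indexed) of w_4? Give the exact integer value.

w1 = Mv₀ = (5·0 + 6·4 + 2·3; 1·0 + 7·4 + 7·3; 3·0 + 2·4 + 7·3) = (30, 49, 29)
w2 = Mw1 = (5·30 + 6·49 + 2·29; 1·30 + 7·49 + 7·29; 3·30 + 2·49 + 7·29) = (502, 576, 391)
w3 = Mw2 = (6748, 7271, 5395)
w4 = Mw3 = (88156, 95410, 72551)
The requested component of w4 is 95410.

95410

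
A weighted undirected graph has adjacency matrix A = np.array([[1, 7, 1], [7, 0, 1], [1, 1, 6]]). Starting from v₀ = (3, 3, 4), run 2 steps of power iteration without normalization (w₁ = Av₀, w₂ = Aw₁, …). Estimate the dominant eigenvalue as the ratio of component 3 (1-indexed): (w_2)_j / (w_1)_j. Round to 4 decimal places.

w1 = Av₀ = (28, 25, 30)
w2 = Aw1 = (233, 226, 233)
Ratio at component: 233 / 30 = 7.7667

λ ≈ 7.7667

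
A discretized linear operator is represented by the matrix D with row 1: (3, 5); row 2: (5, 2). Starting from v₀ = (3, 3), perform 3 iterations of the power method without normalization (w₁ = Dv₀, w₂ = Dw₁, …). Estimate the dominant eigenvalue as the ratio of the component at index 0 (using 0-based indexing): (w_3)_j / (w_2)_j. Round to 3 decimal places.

w1 = Dv₀ = (3·3 + 5·3; 5·3 + 2·3) = (24, 21)
w2 = Dw1 = (3·24 + 5·21; 5·24 + 2·21) = (177, 162)
w3 = Dw2 = (1341, 1209)
Ratio at component: 1341 / 177 = 7.576

λ ≈ 7.576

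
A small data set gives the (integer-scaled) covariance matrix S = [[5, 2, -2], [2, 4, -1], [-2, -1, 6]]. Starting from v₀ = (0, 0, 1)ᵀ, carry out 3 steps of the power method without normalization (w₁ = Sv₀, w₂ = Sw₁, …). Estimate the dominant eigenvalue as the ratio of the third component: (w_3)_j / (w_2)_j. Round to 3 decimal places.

7.512

w1 = Sv₀ = (5·0 + 2·0 + (-2)·1; 2·0 + 4·0 + (-1)·1; (-2)·0 + (-1)·0 + 6·1) = (-2, -1, 6)
w2 = Sw1 = (5·(-2) + 2·(-1) + (-2)·6; 2·(-2) + 4·(-1) + (-1)·6; (-2)·(-2) + (-1)·(-1) + 6·6) = (-24, -14, 41)
w3 = Sw2 = (-230, -145, 308)
Ratio at component: 308 / 41 = 7.512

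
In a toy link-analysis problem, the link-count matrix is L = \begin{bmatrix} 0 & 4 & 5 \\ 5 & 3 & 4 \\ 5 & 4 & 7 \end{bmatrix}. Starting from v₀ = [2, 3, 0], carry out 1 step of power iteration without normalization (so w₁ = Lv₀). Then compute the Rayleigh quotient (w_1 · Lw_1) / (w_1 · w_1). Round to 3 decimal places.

λ ≈ 12.646

w1 = Lv₀ = (0·2 + 4·3 + 5·0; 5·2 + 3·3 + 4·0; 5·2 + 4·3 + 7·0) = (12, 19, 22)
Lw1 = (186, 205, 290)
w1·Lw1 = 12·186 + 19·205 + 22·290 = 12507; w1·w1 = 12·12 + 19·19 + 22·22 = 989
λ ≈ 12507/989 = 12.646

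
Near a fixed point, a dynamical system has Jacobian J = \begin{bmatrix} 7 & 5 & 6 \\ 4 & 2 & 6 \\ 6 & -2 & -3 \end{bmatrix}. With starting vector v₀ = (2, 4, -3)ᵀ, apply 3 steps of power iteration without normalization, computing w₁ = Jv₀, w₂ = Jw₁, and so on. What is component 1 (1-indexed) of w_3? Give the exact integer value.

2316

w1 = Jv₀ = (7·2 + 5·4 + 6·(-3); 4·2 + 2·4 + 6·(-3); 6·2 + (-2)·4 + (-3)·(-3)) = (16, -2, 13)
w2 = Jw1 = (7·16 + 5·(-2) + 6·13; 4·16 + 2·(-2) + 6·13; 6·16 + (-2)·(-2) + (-3)·13) = (180, 138, 61)
w3 = Jw2 = (2316, 1362, 621)
The requested component of w3 is 2316.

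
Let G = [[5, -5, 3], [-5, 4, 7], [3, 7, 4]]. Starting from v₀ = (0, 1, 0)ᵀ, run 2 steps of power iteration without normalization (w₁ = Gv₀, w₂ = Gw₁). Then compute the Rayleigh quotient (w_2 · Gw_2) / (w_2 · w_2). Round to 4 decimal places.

λ ≈ 10.5590

w1 = Gv₀ = (-5, 4, 7)
w2 = Gw1 = (-24, 90, 41)
Gw2 = (-447, 767, 722)
w2·Gw2 = (-24)·(-447) + 90·767 + 41·722 = 109360; w2·w2 = (-24)·(-24) + 90·90 + 41·41 = 10357
λ ≈ 109360/10357 = 10.5590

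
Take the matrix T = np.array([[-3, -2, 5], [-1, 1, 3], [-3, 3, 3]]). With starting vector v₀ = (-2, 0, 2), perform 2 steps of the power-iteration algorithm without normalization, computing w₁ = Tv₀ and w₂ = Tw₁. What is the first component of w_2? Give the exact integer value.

-4

w1 = Tv₀ = ((-3)·(-2) + (-2)·0 + 5·2; (-1)·(-2) + 1·0 + 3·2; (-3)·(-2) + 3·0 + 3·2) = (16, 8, 12)
w2 = Tw1 = ((-3)·16 + (-2)·8 + 5·12; (-1)·16 + 1·8 + 3·12; (-3)·16 + 3·8 + 3·12) = (-4, 28, 12)
The requested component of w2 is -4.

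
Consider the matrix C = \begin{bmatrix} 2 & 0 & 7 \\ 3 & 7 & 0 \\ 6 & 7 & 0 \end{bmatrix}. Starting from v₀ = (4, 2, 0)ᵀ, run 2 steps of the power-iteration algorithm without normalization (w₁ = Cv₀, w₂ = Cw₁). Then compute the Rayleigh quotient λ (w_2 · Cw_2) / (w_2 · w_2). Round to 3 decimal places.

w1 = Cv₀ = (2·4 + 0·2 + 7·0; 3·4 + 7·2 + 0·0; 6·4 + 7·2 + 0·0) = (8, 26, 38)
w2 = Cw1 = (2·8 + 0·26 + 7·38; 3·8 + 7·26 + 0·38; 6·8 + 7·26 + 0·38) = (282, 206, 230)
Cw2 = (2174, 2288, 3134)
w2·Cw2 = 282·2174 + 206·2288 + 230·3134 = 1805216; w2·w2 = 282·282 + 206·206 + 230·230 = 174860
λ ≈ 1805216/174860 = 10.324

10.324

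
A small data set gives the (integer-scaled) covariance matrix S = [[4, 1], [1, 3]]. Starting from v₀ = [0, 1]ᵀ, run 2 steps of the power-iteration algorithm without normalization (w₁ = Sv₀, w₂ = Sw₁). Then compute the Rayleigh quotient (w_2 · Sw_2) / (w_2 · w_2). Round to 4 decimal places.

w1 = Sv₀ = (4·0 + 1·1; 1·0 + 3·1) = (1, 3)
w2 = Sw1 = (4·1 + 1·3; 1·1 + 3·3) = (7, 10)
Sw2 = (38, 37)
w2·Sw2 = 7·38 + 10·37 = 636; w2·w2 = 7·7 + 10·10 = 149
λ ≈ 636/149 = 4.2685

λ ≈ 4.2685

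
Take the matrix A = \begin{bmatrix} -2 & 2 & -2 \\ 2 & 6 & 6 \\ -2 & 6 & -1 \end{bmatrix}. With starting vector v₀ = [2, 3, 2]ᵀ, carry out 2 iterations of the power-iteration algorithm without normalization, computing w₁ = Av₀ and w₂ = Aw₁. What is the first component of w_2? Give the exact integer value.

48

w1 = Av₀ = ((-2)·2 + 2·3 + (-2)·2; 2·2 + 6·3 + 6·2; (-2)·2 + 6·3 + (-1)·2) = (-2, 34, 12)
w2 = Aw1 = ((-2)·(-2) + 2·34 + (-2)·12; 2·(-2) + 6·34 + 6·12; (-2)·(-2) + 6·34 + (-1)·12) = (48, 272, 196)
The requested component of w2 is 48.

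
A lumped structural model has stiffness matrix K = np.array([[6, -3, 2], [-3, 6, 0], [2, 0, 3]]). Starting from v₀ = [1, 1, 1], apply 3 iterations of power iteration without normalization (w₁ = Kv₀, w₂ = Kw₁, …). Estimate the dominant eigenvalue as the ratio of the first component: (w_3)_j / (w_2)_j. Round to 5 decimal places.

w1 = Kv₀ = (5, 3, 5)
w2 = Kw1 = (31, 3, 25)
w3 = Kw2 = (227, -75, 137)
Ratio at component: 227 / 31 = 7.32258

λ ≈ 7.32258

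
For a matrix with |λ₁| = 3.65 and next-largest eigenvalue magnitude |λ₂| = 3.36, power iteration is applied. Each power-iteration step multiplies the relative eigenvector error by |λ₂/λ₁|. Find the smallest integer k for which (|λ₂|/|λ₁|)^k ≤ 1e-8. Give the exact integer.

|λ₂/λ₁| = 3.36/3.65 = 0.92055
Need k ≥ ln(1e-8) / ln(0.92055) = -18.4207 / -0.0828 ≈ 222.509
Smallest integer k satisfying the bound: 223

223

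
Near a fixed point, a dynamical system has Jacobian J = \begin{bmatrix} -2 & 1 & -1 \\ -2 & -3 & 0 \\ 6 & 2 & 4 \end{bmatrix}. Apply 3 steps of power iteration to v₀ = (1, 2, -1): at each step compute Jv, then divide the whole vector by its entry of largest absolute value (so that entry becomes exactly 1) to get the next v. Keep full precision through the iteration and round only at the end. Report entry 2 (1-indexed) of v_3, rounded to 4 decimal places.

-0.8500

Jv0 = (1.00000, -8.00000, 6.00000); divide by -8.00000 → v1 = (-0.12500, 1.00000, -0.75000)
Jv1 = (2.00000, -2.75000, -1.75000); divide by -2.75000 → v2 = (-0.72727, 1.00000, 0.63636)
Jv2 = (1.81818, -1.54545, 0.18182); divide by 1.81818 → v3 = (1.00000, -0.85000, 0.10000)
Requested entry of v3: -34/40 = -0.8500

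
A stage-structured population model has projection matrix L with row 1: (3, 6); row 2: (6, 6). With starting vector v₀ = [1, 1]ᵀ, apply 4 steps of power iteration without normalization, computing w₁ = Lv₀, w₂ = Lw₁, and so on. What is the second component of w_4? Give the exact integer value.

14418

w1 = Lv₀ = (9, 12)
w2 = Lw1 = (99, 126)
w3 = Lw2 = (1053, 1350)
w4 = Lw3 = (11259, 14418)
The requested component of w4 is 14418.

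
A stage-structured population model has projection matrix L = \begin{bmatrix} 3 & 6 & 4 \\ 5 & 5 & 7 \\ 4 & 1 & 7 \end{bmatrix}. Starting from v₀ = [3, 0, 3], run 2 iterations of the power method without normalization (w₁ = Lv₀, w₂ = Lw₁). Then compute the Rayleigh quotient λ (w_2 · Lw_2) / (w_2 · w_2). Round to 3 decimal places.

13.676

w1 = Lv₀ = (3·3 + 6·0 + 4·3; 5·3 + 5·0 + 7·3; 4·3 + 1·0 + 7·3) = (21, 36, 33)
w2 = Lw1 = (3·21 + 6·36 + 4·33; 5·21 + 5·36 + 7·33; 4·21 + 1·36 + 7·33) = (411, 516, 351)
Lw2 = (5733, 7092, 4617)
w2·Lw2 = 411·5733 + 516·7092 + 351·4617 = 7636302; w2·w2 = 411·411 + 516·516 + 351·351 = 558378
λ ≈ 7636302/558378 = 13.676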